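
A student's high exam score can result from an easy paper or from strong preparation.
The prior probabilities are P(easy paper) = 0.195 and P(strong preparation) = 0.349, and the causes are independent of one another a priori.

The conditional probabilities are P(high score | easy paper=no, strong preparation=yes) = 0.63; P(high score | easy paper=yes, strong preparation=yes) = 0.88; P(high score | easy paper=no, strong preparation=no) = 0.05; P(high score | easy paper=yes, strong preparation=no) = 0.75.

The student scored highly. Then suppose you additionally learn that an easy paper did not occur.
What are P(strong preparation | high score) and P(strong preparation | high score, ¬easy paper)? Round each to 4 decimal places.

P(strong preparation | high score) ≈ 0.6611; P(strong preparation | high score, ¬easy paper) ≈ 0.8710

Sum P(high score|·) weighted by the priors over the 4 (easy paper, strong preparation) configurations:
  P(high score) = 0.05×0.805×0.651 + 0.63×0.805×0.349 + 0.75×0.195×0.651 + 0.88×0.195×0.349
        = 0.026203 + 0.176995 + 0.095209 + 0.059888 = 0.358295
Keeping only the strong preparation-present terms gives 0.236883, so
  P(strong preparation | high score) = 0.236883 / 0.358295 ≈ 0.6611

Now also conditioning on easy paper≠true:
Enumerate both values of strong preparation and weight by the priors:
  P(high score | ¬easy paper) = 0.05·0.651 + 0.63·0.349
        = 0.032550 + 0.219870 = 0.252420
The terms with strong preparation present sum to 0.219870, so
  P(strong preparation | high score, ¬easy paper) = 0.219870 / 0.252420 ≈ 0.8710
With easy paper excluded, strong preparation must carry more of the explanatory weight for the high score.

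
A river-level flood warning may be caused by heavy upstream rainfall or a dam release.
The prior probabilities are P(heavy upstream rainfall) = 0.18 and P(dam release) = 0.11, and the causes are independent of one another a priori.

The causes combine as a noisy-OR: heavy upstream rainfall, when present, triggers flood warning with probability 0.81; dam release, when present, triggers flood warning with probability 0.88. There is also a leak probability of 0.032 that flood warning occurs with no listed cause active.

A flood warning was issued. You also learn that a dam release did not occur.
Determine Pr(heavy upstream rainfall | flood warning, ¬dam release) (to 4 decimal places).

Under noisy-OR, P(flood warning | causes) = 1 − (1−0.032)·∏(1−qᵢ) over the active causes.
Numerator (weight on configurations with heavy upstream rainfall): 0.81608×0.18 = 0.146894
The normalizing constant is 0.032×0.82 + 0.81608×0.18 = 0.173134
P(heavy upstream rainfall | flood warning, ¬dam release) = 0.146894/0.173134 ≈ 0.8484

Pr(heavy upstream rainfall | flood warning, ¬dam release) ≈ 0.8484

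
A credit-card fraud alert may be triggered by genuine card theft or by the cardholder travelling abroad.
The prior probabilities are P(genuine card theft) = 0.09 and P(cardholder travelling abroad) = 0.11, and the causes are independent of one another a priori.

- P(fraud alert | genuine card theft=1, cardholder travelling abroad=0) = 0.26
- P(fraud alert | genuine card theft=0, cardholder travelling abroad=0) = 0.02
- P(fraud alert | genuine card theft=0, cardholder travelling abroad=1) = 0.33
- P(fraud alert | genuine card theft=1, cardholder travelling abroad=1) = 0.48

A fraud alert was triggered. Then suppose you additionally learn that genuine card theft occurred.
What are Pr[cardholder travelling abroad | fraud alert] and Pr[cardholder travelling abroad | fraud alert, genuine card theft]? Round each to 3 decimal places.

Pr[cardholder travelling abroad | fraud alert] ≈ 0.505; Pr[cardholder travelling abroad | fraud alert, genuine card theft] ≈ 0.186

P(fraud alert) = 0.02×0.91×0.89 + 0.33×0.91×0.11 + 0.26×0.09×0.89 + 0.48×0.09×0.11 = 0.016198 + 0.033033 + 0.020826 + 0.004752 = 0.074809
Of this, 0.037785 comes from 0.033033 + 0.004752 (the cardholder travelling abroad=true cases).
P(cardholder travelling abroad | fraud alert) = 0.037785 / 0.074809 ≈ 0.505

With the extra evidence:
Enumerate both values of cardholder travelling abroad and weight by the priors:
  P(fraud alert | genuine card theft) = 0.26·0.89 + 0.48·0.11
        = 0.231400 + 0.052800 = 0.284200
The terms with cardholder travelling abroad present sum to 0.052800, so
  P(cardholder travelling abroad | fraud alert, genuine card theft) = 0.052800 / 0.284200 ≈ 0.186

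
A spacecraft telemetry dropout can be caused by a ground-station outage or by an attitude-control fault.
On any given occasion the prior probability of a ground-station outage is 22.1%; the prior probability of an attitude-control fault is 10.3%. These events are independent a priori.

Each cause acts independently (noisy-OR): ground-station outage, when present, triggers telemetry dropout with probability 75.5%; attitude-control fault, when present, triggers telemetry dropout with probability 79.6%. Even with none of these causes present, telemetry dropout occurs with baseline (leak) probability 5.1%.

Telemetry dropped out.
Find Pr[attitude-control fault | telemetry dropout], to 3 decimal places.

Pr[attitude-control fault | telemetry dropout] ≈ 0.315

Under noisy-OR, P(telemetry dropout | causes) = 1 − (1−0.051)·∏(1−qᵢ) over the active causes.
Numerator (weight on configurations with attitude-control fault): 0.064703 + 0.021683 = 0.086386
The normalizing constant is 0.051×0.779×0.897 + 0.806404×0.779×0.103 + 0.767495×0.221×0.897 + 0.952569×0.221×0.103 = 0.274169
Posterior = 0.086386 / 0.274169 ≈ 0.315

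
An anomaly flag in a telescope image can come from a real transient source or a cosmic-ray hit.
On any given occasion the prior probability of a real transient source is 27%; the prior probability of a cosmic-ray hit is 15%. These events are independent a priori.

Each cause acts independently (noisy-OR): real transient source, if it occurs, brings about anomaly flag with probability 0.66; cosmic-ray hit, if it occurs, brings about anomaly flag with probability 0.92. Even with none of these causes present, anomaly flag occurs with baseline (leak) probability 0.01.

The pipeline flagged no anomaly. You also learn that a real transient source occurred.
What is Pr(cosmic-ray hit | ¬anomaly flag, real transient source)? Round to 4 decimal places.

Under noisy-OR, P(anomaly flag | causes) = 1 − (1−0.01)·∏(1−qᵢ) over the active causes.
P(¬anomaly flag | real transient source) = 0.3366×0.85 + 0.026928×0.15 = 0.286110 + 0.004039 = 0.290149
Restricting to configurations with cosmic-ray hit present: 0.026928×0.15 = 0.004039.
P(cosmic-ray hit | ¬anomaly flag, real transient source) = 0.004039 / 0.290149 ≈ 0.0139

Pr(cosmic-ray hit | ¬anomaly flag, real transient source) ≈ 0.0139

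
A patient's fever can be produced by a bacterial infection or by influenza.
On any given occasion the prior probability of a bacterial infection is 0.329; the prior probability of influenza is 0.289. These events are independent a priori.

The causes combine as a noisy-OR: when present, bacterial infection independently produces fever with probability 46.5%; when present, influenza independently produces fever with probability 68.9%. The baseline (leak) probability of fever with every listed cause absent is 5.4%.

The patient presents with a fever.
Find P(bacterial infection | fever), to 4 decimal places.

Under noisy-OR, P(fever | causes) = 1 − (1−0.054)·∏(1−qᵢ) over the active causes.
P(fever) = 0.054·0.671·0.711 + 0.705794·0.671·0.289 + 0.49389·0.329·0.711 + 0.8426·0.329·0.289 = 0.025762 + 0.136867 + 0.115530 + 0.080115 = 0.358274
The bacterial infection-present share is 0.115530 + 0.080115 = 0.195645.
P(bacterial infection | fever) = 0.195645 / 0.358274 ≈ 0.5461

P(bacterial infection | fever) ≈ 0.5461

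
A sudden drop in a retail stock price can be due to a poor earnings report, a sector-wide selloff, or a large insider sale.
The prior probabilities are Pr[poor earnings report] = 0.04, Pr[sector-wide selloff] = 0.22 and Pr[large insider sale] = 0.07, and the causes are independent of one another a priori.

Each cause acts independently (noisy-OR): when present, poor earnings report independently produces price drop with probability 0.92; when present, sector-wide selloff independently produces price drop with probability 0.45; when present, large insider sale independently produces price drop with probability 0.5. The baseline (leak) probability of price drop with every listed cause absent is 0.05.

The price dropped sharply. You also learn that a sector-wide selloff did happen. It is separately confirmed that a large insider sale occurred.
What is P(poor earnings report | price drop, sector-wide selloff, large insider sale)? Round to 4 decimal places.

Under noisy-OR, P(price drop | causes) = 1 − (1−0.05)·∏(1−qᵢ) over the active causes.
P(price drop | sector-wide selloff, large insider sale) = 0.73875*0.96 + 0.9791*0.04 = 0.709200 + 0.039164 = 0.748364
The poor earnings report-present share is 0.9791*0.04 = 0.039164.
So P(poor earnings report | price drop, sector-wide selloff, large insider sale) = 0.039164/0.748364 ≈ 0.0523.

P(poor earnings report | price drop, sector-wide selloff, large insider sale) ≈ 0.0523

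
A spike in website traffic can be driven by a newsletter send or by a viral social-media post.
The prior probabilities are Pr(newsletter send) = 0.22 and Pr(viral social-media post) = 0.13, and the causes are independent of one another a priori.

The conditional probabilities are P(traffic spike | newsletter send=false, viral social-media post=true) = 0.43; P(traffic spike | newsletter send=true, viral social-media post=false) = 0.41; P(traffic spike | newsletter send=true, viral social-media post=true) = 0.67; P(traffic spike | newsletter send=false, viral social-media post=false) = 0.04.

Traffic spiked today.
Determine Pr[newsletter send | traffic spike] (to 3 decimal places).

P(traffic spike) = 0.04*0.78*0.87 + 0.43*0.78*0.13 + 0.41*0.22*0.87 + 0.67*0.22*0.13 = 0.027144 + 0.043602 + 0.078474 + 0.019162 = 0.168382
The newsletter send-present share is 0.078474 + 0.019162 = 0.097636.
So P(newsletter send | traffic spike) = 0.097636/0.168382 ≈ 0.580.

Pr[newsletter send | traffic spike] ≈ 0.580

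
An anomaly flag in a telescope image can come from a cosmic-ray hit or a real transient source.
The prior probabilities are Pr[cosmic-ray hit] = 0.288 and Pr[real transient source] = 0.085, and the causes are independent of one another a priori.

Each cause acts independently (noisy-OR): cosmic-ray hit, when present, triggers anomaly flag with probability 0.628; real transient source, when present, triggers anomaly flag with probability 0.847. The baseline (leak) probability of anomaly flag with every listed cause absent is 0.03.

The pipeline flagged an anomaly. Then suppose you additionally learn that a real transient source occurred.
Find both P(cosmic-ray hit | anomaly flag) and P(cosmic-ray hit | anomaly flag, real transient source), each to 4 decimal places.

P(cosmic-ray hit | anomaly flag) ≈ 0.7294; P(cosmic-ray hit | anomaly flag, real transient source) ≈ 0.3098

Under noisy-OR, P(anomaly flag | causes) = 1 − (1−0.03)·∏(1−qᵢ) over the active causes.
By total probability over the 4 (cosmic-ray hit, real transient source) configurations:
  P(anomaly flag) = 0.03*0.712*0.915 + 0.85159*0.712*0.085 + 0.63916*0.288*0.915 + 0.944791*0.288*0.085
        = 0.019544 + 0.051538 + 0.168431 + 0.023128 = 0.262641
The terms with cosmic-ray hit present sum to 0.191559, so
  P(cosmic-ray hit | anomaly flag) = 0.191559 / 0.262641 ≈ 0.7294

Now also conditioning on real transient source=true:
P(anomaly flag | real transient source) = 0.85159×0.712 + 0.944791×0.288 = 0.606332 + 0.272100 = 0.878432
The cosmic-ray hit-present share is 0.944791×0.288 = 0.272100.
So P(cosmic-ray hit | anomaly flag, real transient source) = 0.272100/0.878432 ≈ 0.3098.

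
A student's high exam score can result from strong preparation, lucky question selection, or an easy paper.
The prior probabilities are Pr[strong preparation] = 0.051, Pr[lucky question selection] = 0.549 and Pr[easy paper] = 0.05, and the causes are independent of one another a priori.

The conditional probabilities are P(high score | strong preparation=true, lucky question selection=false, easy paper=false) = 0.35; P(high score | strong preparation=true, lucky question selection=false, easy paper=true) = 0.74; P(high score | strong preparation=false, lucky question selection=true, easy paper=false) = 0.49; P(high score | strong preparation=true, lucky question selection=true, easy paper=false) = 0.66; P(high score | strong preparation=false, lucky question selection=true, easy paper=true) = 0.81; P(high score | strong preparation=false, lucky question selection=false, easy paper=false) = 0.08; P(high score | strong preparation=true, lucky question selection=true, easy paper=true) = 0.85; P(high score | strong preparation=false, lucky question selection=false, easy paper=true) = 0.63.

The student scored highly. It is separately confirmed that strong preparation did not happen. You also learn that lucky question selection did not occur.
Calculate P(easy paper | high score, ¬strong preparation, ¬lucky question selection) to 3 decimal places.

By total probability over both values of easy paper:
  P(high score | ¬strong preparation, ¬lucky question selection) = 0.08×0.95 + 0.63×0.05
        = 0.076000 + 0.031500 = 0.107500
Configurations with easy paper contribute 0.031500, so
  P(easy paper | high score, ¬strong preparation, ¬lucky question selection) = 0.031500 / 0.107500 ≈ 0.293

P(easy paper | high score, ¬strong preparation, ¬lucky question selection) ≈ 0.293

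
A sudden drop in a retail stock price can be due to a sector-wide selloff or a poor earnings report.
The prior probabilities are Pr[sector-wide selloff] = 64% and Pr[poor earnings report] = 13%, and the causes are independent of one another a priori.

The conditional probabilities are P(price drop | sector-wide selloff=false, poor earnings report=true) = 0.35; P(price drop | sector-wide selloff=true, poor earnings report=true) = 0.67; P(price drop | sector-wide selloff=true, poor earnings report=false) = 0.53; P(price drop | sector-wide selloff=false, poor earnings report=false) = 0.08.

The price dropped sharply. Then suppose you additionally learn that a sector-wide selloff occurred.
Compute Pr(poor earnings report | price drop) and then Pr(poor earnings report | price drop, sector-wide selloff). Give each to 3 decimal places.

Pr(poor earnings report | price drop) ≈ 0.184; Pr(poor earnings report | price drop, sector-wide selloff) ≈ 0.159

P(price drop) = 0.08*0.36*0.87 + 0.35*0.36*0.13 + 0.53*0.64*0.87 + 0.67*0.64*0.13 = 0.025056 + 0.016380 + 0.295104 + 0.055744 = 0.392284
The poor earnings report-present share is 0.016380 + 0.055744 = 0.072124.
So P(poor earnings report | price drop) = 0.072124/0.392284 ≈ 0.184.

With the extra evidence:
Sum P(price drop|·) weighted by the priors over both values of poor earnings report:
  P(price drop | sector-wide selloff) = 0.53·0.87 + 0.67·0.13
        = 0.461100 + 0.087100 = 0.548200
The terms with poor earnings report present sum to 0.087100, so
  P(poor earnings report | price drop, sector-wide selloff) = 0.087100 / 0.548200 ≈ 0.159
Conditioning on sector-wide selloff lowers the posterior on poor earnings report: the classic explaining-away effect in a common-effect structure.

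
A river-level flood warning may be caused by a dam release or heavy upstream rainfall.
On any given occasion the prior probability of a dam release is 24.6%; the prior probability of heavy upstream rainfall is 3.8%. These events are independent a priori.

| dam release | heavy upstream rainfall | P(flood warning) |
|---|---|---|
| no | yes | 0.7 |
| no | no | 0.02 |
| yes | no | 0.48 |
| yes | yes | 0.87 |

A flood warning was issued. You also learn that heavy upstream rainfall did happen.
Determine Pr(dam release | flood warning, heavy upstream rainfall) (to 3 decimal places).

Pr(dam release | flood warning, heavy upstream rainfall) ≈ 0.289

For the numerator, keep only dam release=true terms: 0.87·0.246 = 0.214020
The normalizing constant is 0.7·0.754 + 0.87·0.246 = 0.741820
Posterior = 0.214020 / 0.741820 ≈ 0.289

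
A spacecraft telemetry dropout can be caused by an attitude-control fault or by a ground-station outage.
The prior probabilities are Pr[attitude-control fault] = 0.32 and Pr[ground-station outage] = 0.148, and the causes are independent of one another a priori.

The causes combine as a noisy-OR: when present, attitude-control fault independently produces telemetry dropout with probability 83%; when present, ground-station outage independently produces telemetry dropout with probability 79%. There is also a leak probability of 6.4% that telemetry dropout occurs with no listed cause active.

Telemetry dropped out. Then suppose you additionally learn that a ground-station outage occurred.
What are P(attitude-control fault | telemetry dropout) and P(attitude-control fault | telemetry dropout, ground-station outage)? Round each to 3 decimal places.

P(attitude-control fault | telemetry dropout) ≈ 0.700; P(attitude-control fault | telemetry dropout, ground-station outage) ≈ 0.361

Under noisy-OR, P(telemetry dropout | causes) = 1 − (1−0.064)·∏(1−qᵢ) over the active causes.
P(telemetry dropout) = 0.064·0.68·0.852 + 0.80344·0.68·0.148 + 0.84088·0.32·0.852 + 0.966585·0.32·0.148 = 0.037079 + 0.080858 + 0.229258 + 0.045777 = 0.392972
Of this, 0.275035 comes from 0.229258 + 0.045777 (the attitude-control fault=true cases).
P(attitude-control fault | telemetry dropout) = 0.275035 / 0.392972 ≈ 0.700

Now condition on the additional information:
Numerator (weight on configurations with attitude-control fault): 0.966585×0.32 = 0.309307
Normalizer over all consistent configurations: 0.80344×0.68 + 0.966585×0.32 = 0.855646
P(attitude-control fault | telemetry dropout, ground-station outage) = 0.309307/0.855646 ≈ 0.361
This is intercausal reasoning (explaining away): once ground-station outage accounts for the telemetry dropout, attitude-control fault becomes less likely.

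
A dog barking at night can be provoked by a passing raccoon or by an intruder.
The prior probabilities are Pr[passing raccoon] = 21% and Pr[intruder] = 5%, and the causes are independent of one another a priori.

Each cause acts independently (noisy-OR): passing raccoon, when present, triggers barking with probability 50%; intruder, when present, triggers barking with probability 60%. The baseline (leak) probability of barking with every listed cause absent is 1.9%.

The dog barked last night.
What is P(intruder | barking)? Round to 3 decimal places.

P(intruder | barking) ≈ 0.219

Under noisy-OR, P(barking | causes) = 1 − (1−0.019)·∏(1−qᵢ) over the active causes.
P(barking) = 0.019*0.79*0.95 + 0.6076*0.79*0.05 + 0.5095*0.21*0.95 + 0.8038*0.21*0.05 = 0.014259 + 0.024000 + 0.101645 + 0.008440 = 0.148344
Restricting to configurations with intruder present: 0.024000 + 0.008440 = 0.032440.
So P(intruder | barking) = 0.032440/0.148344 ≈ 0.219.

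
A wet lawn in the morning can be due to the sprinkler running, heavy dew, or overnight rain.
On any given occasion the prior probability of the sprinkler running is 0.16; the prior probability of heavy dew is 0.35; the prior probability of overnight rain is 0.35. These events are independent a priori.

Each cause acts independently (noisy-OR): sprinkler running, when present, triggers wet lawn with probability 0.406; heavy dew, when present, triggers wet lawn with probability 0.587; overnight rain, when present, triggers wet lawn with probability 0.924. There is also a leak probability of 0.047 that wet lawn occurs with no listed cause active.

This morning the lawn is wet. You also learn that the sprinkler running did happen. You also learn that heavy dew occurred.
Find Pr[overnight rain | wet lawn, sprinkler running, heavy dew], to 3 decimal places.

Pr[overnight rain | wet lawn, sprinkler running, heavy dew] ≈ 0.408

Under noisy-OR, P(wet lawn | causes) = 1 − (1−0.047)·∏(1−qᵢ) over the active causes.
Enumerate both values of overnight rain and weight by the priors:
  P(wet lawn | sprinkler running, heavy dew) = 0.766208×0.65 + 0.982232×0.35
        = 0.498035 + 0.343781 = 0.841816
Configurations with overnight rain contribute 0.343781, so
  P(overnight rain | wet lawn, sprinkler running, heavy dew) = 0.343781 / 0.841816 ≈ 0.408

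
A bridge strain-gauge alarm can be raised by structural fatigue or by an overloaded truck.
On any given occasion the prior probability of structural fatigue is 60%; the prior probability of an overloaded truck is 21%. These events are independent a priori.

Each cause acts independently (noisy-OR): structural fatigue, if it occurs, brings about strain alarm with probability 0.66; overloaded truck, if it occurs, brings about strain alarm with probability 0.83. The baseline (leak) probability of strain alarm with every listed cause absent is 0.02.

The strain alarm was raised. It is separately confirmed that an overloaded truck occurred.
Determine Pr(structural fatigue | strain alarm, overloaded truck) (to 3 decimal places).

Under noisy-OR, P(strain alarm | causes) = 1 − (1−0.02)·∏(1−qᵢ) over the active causes.
Weight on structural fatigue=true, given the evidence: 0.943356×0.6 = 0.566014
The normalizing constant is 0.8334×0.4 + 0.943356×0.6 = 0.899374
P(structural fatigue | strain alarm, overloaded truck) = 0.566014/0.899374 ≈ 0.629

Pr(structural fatigue | strain alarm, overloaded truck) ≈ 0.629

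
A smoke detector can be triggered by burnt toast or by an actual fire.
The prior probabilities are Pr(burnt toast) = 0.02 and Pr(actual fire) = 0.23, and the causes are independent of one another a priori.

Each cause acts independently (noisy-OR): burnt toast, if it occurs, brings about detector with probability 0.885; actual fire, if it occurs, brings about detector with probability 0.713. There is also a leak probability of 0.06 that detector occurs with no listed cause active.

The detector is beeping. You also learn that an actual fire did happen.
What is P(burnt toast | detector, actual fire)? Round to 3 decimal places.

P(burnt toast | detector, actual fire) ≈ 0.026

Under noisy-OR, P(detector | causes) = 1 − (1−0.06)·∏(1−qᵢ) over the active causes.
Numerator (weight on configurations with burnt toast): 0.968975*0.02 = 0.019380
Normalizer over all consistent configurations: 0.73022*0.98 + 0.968975*0.02 = 0.734996
Posterior = 0.019380 / 0.734996 ≈ 0.026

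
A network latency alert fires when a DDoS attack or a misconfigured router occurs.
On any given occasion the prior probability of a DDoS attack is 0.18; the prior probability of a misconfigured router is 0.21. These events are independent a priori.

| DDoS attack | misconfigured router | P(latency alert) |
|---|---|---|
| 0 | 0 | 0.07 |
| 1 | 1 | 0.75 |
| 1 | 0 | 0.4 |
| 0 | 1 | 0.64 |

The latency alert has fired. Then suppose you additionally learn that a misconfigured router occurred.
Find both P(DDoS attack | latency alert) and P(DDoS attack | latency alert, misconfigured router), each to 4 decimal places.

Weight on DDoS attack=true, given the evidence: 0.056880 + 0.028350 = 0.085230
Normalizer over all consistent configurations: 0.07*0.82*0.79 + 0.64*0.82*0.21 + 0.4*0.18*0.79 + 0.75*0.18*0.21 = 0.240784
Posterior = 0.085230 / 0.240784 ≈ 0.3540

With the extra evidence:
For the numerator, keep only DDoS attack=true terms: 0.75·0.18 = 0.135000
Denominator P(latency alert | misconfigured router): 0.64·0.82 + 0.75·0.18 = 0.659800
Posterior = 0.135000 / 0.659800 ≈ 0.2046

P(DDoS attack | latency alert) ≈ 0.3540; P(DDoS attack | latency alert, misconfigured router) ≈ 0.2046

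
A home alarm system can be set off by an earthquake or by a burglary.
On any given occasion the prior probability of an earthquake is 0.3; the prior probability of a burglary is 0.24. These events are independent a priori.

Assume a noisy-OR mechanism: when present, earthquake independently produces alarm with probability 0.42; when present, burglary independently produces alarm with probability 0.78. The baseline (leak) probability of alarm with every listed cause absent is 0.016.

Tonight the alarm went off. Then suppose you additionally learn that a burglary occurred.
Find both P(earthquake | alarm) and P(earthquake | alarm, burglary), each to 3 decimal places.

P(earthquake | alarm) ≈ 0.534; P(earthquake | alarm, burglary) ≈ 0.324

Under noisy-OR, P(alarm | causes) = 1 − (1−0.016)·∏(1−qᵢ) over the active causes.
P(alarm) = 0.016×0.7×0.76 + 0.78352×0.7×0.24 + 0.42928×0.3×0.76 + 0.874442×0.3×0.24 = 0.008512 + 0.131631 + 0.097876 + 0.062960 = 0.300979
The earthquake-present share is 0.097876 + 0.062960 = 0.160836.
So P(earthquake | alarm) = 0.160836/0.300979 ≈ 0.534.

Now also conditioning on burglary=true:
For the numerator, keep only earthquake=true terms: 0.874442×0.3 = 0.262333
Normalizer over all consistent configurations: 0.78352×0.7 + 0.874442×0.3 = 0.810797
Posterior = 0.262333 / 0.810797 ≈ 0.324
This is intercausal reasoning (explaining away): once burglary accounts for the alarm, earthquake becomes less likely.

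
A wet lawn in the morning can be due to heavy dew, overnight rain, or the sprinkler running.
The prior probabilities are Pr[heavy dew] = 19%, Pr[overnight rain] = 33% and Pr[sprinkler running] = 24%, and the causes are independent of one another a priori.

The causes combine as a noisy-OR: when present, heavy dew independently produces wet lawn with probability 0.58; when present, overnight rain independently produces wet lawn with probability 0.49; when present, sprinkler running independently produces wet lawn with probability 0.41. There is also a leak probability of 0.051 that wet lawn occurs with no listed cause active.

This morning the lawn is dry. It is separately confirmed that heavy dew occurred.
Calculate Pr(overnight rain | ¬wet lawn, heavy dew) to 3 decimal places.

Pr(overnight rain | ¬wet lawn, heavy dew) ≈ 0.201

Under noisy-OR, P(wet lawn | causes) = 1 − (1−0.051)·∏(1−qᵢ) over the active causes.
P(¬wet lawn | heavy dew) = 0.39858*0.67*0.76 + 0.235162*0.67*0.24 + 0.203276*0.33*0.76 + 0.119933*0.33*0.24 = 0.202957 + 0.037814 + 0.050982 + 0.009499 = 0.301252
The overnight rain-present share is 0.050982 + 0.009499 = 0.060481.
So P(overnight rain | ¬wet lawn, heavy dew) = 0.060481/0.301252 ≈ 0.201.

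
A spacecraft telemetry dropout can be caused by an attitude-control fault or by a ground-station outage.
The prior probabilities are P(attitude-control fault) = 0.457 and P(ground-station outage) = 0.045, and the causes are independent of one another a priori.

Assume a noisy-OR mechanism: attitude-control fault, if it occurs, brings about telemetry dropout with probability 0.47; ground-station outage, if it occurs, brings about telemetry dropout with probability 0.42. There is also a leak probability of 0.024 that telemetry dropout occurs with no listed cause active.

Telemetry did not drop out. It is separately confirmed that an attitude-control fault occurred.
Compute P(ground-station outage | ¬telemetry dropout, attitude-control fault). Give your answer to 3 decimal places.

P(ground-station outage | ¬telemetry dropout, attitude-control fault) ≈ 0.027

Under noisy-OR, P(telemetry dropout | causes) = 1 − (1−0.024)·∏(1−qᵢ) over the active causes.
P(¬telemetry dropout | attitude-control fault) = 0.51728×0.955 + 0.300022×0.045 = 0.494002 + 0.013501 = 0.507503
Of this, 0.013501 comes from 0.300022×0.045 (the ground-station outage=true cases).
So P(ground-station outage | ¬telemetry dropout, attitude-control fault) = 0.013501/0.507503 ≈ 0.027.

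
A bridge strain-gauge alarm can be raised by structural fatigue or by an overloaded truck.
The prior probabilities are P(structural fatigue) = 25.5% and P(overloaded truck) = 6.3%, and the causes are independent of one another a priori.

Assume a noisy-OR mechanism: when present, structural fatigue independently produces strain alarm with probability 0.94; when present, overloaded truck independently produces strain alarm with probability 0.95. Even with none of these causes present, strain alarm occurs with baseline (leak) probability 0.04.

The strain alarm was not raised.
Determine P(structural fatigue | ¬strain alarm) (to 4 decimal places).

Under noisy-OR, P(strain alarm | causes) = 1 − (1−0.04)·∏(1−qᵢ) over the active causes.
Sum P(¬strain alarm|·) weighted by the priors over the 4 (structural fatigue, overloaded truck) configurations:
  P(¬strain alarm) = 0.96·0.745·0.937 + 0.048·0.745·0.063 + 0.0576·0.255·0.937 + 0.00288·0.255·0.063
        = 0.670142 + 0.002253 + 0.013763 + 0.000046 = 0.686204
Configurations with structural fatigue contribute 0.013809, so
  P(structural fatigue | ¬strain alarm) = 0.013809 / 0.686204 ≈ 0.0201

P(structural fatigue | ¬strain alarm) ≈ 0.0201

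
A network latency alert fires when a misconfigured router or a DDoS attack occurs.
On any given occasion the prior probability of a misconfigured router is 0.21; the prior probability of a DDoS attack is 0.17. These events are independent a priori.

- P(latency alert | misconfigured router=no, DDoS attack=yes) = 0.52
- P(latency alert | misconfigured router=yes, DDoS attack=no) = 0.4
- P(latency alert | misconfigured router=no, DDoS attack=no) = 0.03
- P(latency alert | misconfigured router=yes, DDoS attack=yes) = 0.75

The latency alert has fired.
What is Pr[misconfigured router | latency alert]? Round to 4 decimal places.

Pr[misconfigured router | latency alert] ≈ 0.5188

P(latency alert) = 0.03×0.79×0.83 + 0.52×0.79×0.17 + 0.4×0.21×0.83 + 0.75×0.21×0.17 = 0.019671 + 0.069836 + 0.069720 + 0.026775 = 0.186002
The misconfigured router-present share is 0.069720 + 0.026775 = 0.096495.
Hence the posterior is 0.096495/0.186002 ≈ 0.5188.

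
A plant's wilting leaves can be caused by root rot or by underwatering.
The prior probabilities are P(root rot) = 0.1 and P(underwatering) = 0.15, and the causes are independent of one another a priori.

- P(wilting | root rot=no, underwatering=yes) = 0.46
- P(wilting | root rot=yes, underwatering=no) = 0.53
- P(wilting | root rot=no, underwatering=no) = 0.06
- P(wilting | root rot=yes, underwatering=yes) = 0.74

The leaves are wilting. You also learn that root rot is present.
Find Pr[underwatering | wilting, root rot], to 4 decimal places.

Pr[underwatering | wilting, root rot] ≈ 0.1977

For the numerator, keep only underwatering=true terms: 0.74*0.15 = 0.111000
The normalizing constant is 0.53*0.85 + 0.74*0.15 = 0.561500
P(underwatering | wilting, root rot) = 0.111000/0.561500 ≈ 0.1977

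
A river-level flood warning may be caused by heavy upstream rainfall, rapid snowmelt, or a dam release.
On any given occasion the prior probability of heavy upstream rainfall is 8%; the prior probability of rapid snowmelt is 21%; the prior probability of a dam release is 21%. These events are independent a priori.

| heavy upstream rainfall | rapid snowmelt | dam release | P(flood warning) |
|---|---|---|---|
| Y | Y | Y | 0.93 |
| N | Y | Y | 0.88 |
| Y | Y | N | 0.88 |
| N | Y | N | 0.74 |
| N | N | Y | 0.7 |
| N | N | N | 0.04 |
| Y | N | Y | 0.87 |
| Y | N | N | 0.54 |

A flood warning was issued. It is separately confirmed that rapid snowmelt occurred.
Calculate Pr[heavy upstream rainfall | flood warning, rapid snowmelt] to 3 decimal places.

Sum P(flood warning|·) weighted by the priors over the 4 (heavy upstream rainfall, dam release) configurations:
  P(flood warning | rapid snowmelt) = 0.74×0.92×0.79 + 0.88×0.92×0.21 + 0.88×0.08×0.79 + 0.93×0.08×0.21
        = 0.537832 + 0.170016 + 0.055616 + 0.015624 = 0.779088
The terms with heavy upstream rainfall present sum to 0.071240, so
  P(heavy upstream rainfall | flood warning, rapid snowmelt) = 0.071240 / 0.779088 ≈ 0.091

Pr[heavy upstream rainfall | flood warning, rapid snowmelt] ≈ 0.091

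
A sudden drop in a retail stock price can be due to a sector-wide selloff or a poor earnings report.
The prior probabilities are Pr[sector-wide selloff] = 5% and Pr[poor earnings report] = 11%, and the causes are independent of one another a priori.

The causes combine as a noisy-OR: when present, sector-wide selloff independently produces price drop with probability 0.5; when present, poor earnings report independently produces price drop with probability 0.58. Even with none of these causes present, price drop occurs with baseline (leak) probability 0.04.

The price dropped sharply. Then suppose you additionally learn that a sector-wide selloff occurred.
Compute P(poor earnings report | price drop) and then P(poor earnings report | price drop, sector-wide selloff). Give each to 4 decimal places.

Under noisy-OR, P(price drop | causes) = 1 − (1−0.04)·∏(1−qᵢ) over the active causes.
Sum P(price drop|·) weighted by the priors over the 4 (sector-wide selloff, poor earnings report) configurations:
  P(price drop) = 0.04×0.95×0.89 + 0.5968×0.95×0.11 + 0.52×0.05×0.89 + 0.7984×0.05×0.11
        = 0.033820 + 0.062366 + 0.023140 + 0.004391 = 0.123717
Configurations with poor earnings report contribute 0.066757, so
  P(poor earnings report | price drop) = 0.066757 / 0.123717 ≈ 0.5396

Now condition on the additional information:
By total probability over both values of poor earnings report:
  P(price drop | sector-wide selloff) = 0.52*0.89 + 0.7984*0.11
        = 0.462800 + 0.087824 = 0.550624
The terms with poor earnings report present sum to 0.087824, so
  P(poor earnings report | price drop, sector-wide selloff) = 0.087824 / 0.550624 ≈ 0.1595

P(poor earnings report | price drop) ≈ 0.5396; P(poor earnings report | price drop, sector-wide selloff) ≈ 0.1595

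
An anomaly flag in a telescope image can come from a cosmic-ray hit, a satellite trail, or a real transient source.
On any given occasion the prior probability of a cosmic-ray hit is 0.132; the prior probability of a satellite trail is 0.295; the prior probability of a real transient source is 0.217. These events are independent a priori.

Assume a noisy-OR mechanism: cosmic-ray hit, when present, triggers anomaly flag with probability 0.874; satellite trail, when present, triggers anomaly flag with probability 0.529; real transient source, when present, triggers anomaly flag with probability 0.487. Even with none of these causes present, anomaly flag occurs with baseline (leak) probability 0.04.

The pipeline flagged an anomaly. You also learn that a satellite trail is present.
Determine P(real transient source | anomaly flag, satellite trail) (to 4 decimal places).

P(real transient source | anomaly flag, satellite trail) ≈ 0.2685

Under noisy-OR, P(anomaly flag | causes) = 1 − (1−0.04)·∏(1−qᵢ) over the active causes.
P(anomaly flag | satellite trail) = 0.54784·0.868·0.783 + 0.768042·0.868·0.217 + 0.943028·0.132·0.783 + 0.970773·0.132·0.217 = 0.372336 + 0.144665 + 0.097468 + 0.027807 = 0.642276
Restricting to configurations with real transient source present: 0.144665 + 0.027807 = 0.172472.
So P(real transient source | anomaly flag, satellite trail) = 0.172472/0.642276 ≈ 0.2685.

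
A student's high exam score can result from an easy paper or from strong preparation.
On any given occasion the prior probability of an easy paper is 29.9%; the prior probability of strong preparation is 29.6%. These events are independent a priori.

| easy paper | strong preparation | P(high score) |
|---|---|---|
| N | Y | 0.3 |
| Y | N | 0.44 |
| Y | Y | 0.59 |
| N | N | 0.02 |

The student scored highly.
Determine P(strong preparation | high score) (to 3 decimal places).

Weight on strong preparation=true, given the evidence: 0.062249 + 0.052217 = 0.114466
The normalizing constant is 0.02×0.701×0.704 + 0.3×0.701×0.296 + 0.44×0.299×0.704 + 0.59×0.299×0.296 = 0.216954
P(strong preparation | high score) = 0.114466/0.216954 ≈ 0.528

P(strong preparation | high score) ≈ 0.528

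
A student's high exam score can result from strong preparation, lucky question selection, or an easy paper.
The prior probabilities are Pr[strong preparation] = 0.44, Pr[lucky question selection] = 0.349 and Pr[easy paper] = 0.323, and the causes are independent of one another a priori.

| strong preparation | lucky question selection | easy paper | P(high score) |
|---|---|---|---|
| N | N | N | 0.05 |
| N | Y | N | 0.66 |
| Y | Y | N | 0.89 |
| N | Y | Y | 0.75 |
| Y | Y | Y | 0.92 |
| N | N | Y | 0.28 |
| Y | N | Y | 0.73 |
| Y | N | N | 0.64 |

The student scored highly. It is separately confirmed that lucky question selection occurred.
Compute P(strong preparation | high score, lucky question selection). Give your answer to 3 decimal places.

P(high score | lucky question selection) = 0.66*0.56*0.677 + 0.75*0.56*0.323 + 0.89*0.44*0.677 + 0.92*0.44*0.323 = 0.250219 + 0.135660 + 0.265113 + 0.130750 = 0.781742
Restricting to configurations with strong preparation present: 0.265113 + 0.130750 = 0.395863.
Hence the posterior is 0.395863/0.781742 ≈ 0.506.

P(strong preparation | high score, lucky question selection) ≈ 0.506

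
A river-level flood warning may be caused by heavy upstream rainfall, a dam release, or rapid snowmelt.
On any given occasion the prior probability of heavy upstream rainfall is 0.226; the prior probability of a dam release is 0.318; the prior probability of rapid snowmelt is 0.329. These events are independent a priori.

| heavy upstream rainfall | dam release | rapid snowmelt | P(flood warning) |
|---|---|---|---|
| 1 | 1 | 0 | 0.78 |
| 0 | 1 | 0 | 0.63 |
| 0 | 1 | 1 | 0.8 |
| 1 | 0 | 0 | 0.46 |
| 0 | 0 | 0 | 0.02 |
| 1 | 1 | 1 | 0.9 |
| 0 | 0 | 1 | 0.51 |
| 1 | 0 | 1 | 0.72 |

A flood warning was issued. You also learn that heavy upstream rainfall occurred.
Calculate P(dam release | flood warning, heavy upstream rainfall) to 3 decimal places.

P(dam release | flood warning, heavy upstream rainfall) ≈ 0.412

For the numerator, keep only dam release=true terms: 0.166435 + 0.094160 = 0.260595
Normalizer over all consistent configurations: 0.46·0.682·0.671 + 0.72·0.682·0.329 + 0.78·0.318·0.671 + 0.9·0.318·0.329 = 0.632653
P(dam release | flood warning, heavy upstream rainfall) = 0.260595/0.632653 ≈ 0.412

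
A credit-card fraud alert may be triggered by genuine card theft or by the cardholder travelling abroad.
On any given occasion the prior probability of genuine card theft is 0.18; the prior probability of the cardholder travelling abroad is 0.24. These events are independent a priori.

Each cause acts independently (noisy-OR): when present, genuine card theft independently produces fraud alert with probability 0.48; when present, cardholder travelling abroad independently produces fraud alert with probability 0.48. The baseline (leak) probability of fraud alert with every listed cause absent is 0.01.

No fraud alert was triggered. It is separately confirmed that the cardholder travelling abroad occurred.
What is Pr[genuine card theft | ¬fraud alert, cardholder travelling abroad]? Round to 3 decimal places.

Pr[genuine card theft | ¬fraud alert, cardholder travelling abroad] ≈ 0.102

Under noisy-OR, P(fraud alert | causes) = 1 − (1−0.01)·∏(1−qᵢ) over the active causes.
P(¬fraud alert | cardholder travelling abroad) = 0.5148*0.82 + 0.267696*0.18 = 0.422136 + 0.048185 = 0.470321
Restricting to configurations with genuine card theft present: 0.267696*0.18 = 0.048185.
P(genuine card theft | ¬fraud alert, cardholder travelling abroad) = 0.048185 / 0.470321 ≈ 0.102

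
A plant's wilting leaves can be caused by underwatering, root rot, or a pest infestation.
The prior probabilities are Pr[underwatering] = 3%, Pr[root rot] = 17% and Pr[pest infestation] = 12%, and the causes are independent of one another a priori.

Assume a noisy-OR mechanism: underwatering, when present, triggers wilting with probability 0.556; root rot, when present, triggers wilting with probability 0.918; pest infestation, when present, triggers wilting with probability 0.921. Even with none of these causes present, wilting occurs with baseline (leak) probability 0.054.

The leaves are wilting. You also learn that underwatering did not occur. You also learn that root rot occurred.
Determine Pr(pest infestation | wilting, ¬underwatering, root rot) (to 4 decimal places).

Pr(pest infestation | wilting, ¬underwatering, root rot) ≈ 0.1281

Under noisy-OR, P(wilting | causes) = 1 − (1−0.054)·∏(1−qᵢ) over the active causes.
For the numerator, keep only pest infestation=true terms: 0.993872×0.12 = 0.119265
Normalizer over all consistent configurations: 0.922428×0.88 + 0.993872×0.12 = 0.931002
P(pest infestation | wilting, ¬underwatering, root rot) = 0.119265/0.931002 ≈ 0.1281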